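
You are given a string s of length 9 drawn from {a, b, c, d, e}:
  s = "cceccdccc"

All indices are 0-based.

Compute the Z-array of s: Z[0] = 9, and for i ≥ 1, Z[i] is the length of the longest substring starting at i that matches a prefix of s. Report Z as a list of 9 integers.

[9, 1, 0, 2, 1, 0, 2, 2, 1]

Z[0]=9
i=1: i≥r, start 0; Z[1]=1 grow→box=[1,2)
i=2: i≥r, start 0; Z[2]=0
i=3: i≥r, start 0; Z[3]=2 grow→box=[3,5)
i=4: min(r-i=1, Z[1]=1)=1; Z[4]=1
i=5: i≥r, start 0; Z[5]=0
i=6: i≥r, start 0; Z[6]=2 grow→box=[6,8)
i=7: min(r-i=1, Z[1]=1)=1; Z[7]=2 grow→box=[7,9)
i=8: min(r-i=1, Z[1]=1)=1; Z[8]=1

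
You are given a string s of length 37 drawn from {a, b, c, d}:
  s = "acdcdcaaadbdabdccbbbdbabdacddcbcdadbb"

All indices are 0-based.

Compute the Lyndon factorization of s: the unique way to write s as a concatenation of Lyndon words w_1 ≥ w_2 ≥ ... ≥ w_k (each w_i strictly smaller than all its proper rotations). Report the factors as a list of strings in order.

emit factor 1: 'acdcdc' (i=0, period=6)
emit factor 2: 'aaadbdabdccbbbdbabdacddcbcdadbb' (i=6, period=31)

["acdcdc", "aaadbdabdccbbbdbabdacddcbcdadbb"]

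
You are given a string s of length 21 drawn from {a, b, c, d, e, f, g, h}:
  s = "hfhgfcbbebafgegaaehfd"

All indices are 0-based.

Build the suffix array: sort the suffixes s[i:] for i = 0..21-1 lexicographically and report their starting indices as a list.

[15, 16, 10, 9, 6, 7, 5, 20, 8, 13, 17, 4, 19, 11, 1, 14, 12, 3, 18, 0, 2]

rank→(start, suffix):
  0 → (15, 'aaehfd')
  1 → (16, 'aehfd')
  2 → (10, 'afgegaaehfd')
  3 → (9, 'bafgegaaehfd')
  4 → (6, 'bbebafgegaaehfd')
  5 → (7, 'bebafgegaaehfd')
  6 → (5, 'cbbebafgegaaehfd')
  7 → (20, 'd')
  8 → (8, 'ebafgegaaehfd')
  9 → (13, 'egaaehfd')
  10 → (17, 'ehfd')
  11 → (4, 'fcbbebafgegaaehfd')
  12 → (19, 'fd')
  13 → (11, 'fgegaaehfd')
  14 → (1, 'fhgfcbbebafgegaaehfd')
  15 → (14, 'gaaehfd')
  16 → (12, 'gegaaehfd')
  17 → (3, 'gfcbbebafgegaaehfd')
  18 → (18, 'hfd')
  19 → (0, 'hfhgfcbbebafgegaaehfd')
  20 → (2, 'hgfcbbebafgegaaehfd')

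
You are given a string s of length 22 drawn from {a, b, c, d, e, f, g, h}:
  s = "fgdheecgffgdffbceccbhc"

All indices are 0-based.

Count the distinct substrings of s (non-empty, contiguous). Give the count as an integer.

rank→(start, suffix):
  0 → (14, 'bceccbhc')
  1 → (19, 'bhc')
  2 → (21, 'c')
  3 → (18, 'cbhc')
  4 → (17, 'ccbhc')
  5 → (15, 'ceccbhc')
  6 → (6, 'cgffgdffbceccbhc')
  7 → (11, 'dffbceccbhc')
  8 → (2, 'dheecgffgdffbceccbhc')
  9 → (16, 'eccbhc')
  10 → (5, 'ecgffgdffbceccbhc')
  11 → (4, 'eecgffgdffbceccbhc')
  12 → (13, 'fbceccbhc')
  13 → (12, 'ffbceccbhc')
  14 → (8, 'ffgdffbceccbhc')
  15 → (9, 'fgdffbceccbhc')
  16 → (0, 'fgdheecgffgdffbceccbhc')
  17 → (10, 'gdffbceccbhc')
  18 → (1, 'gdheecgffgdffbceccbhc')
  19 → (7, 'gffgdffbceccbhc')
  20 → (20, 'hc')
  21 → (3, 'heecgffgdffbceccbhc')

SA = [14, 19, 21, 18, 17, 15, 6, 11, 2, 16, 5, 4, 13, 12, 8, 9, 0, 10, 1, 7, 20, 3]
i: (SA[i-1],SA[i]) lcp shared
  1: (14,19) 1 'b'
  2: (19,21) 0 ''
  3: (21,18) 1 'c'
  4: (18,17) 1 'c'
  5: (17,15) 1 'c'
  6: (15,6) 1 'c'
  7: (6,11) 0 ''
  8: (11,2) 1 'd'
  9: (2,16) 0 ''
  10: (16,5) 2 'ec'
  11: (5,4) 1 'e'
  12: (4,13) 0 ''
  13: (13,12) 1 'f'
  14: (12,8) 2 'ff'
  15: (8,9) 1 'f'
  16: (9,0) 3 'fgd'
  17: (0,10) 0 ''
  18: (10,1) 2 'gd'
  19: (1,7) 1 'g'
  20: (7,20) 0 ''
  21: (20,3) 1 'h'

n(n+1)/2 = 22·23/2 = 253
Σ LCP = 0 + 1 + 0 + 1 + 1 + 1 + 1 + 0 + 1 + 0 + 2 + 1 + 0 + 1 + 2 + 1 + 3 + 0 + 2 + 1 + 0 + 1 = 20
distinct = 253 − 20 = 233

233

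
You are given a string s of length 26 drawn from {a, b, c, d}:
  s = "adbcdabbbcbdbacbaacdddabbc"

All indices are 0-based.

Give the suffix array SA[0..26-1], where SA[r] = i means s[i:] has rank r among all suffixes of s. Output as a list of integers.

[16, 5, 22, 13, 17, 0, 15, 12, 6, 23, 7, 24, 8, 2, 10, 25, 14, 9, 3, 18, 4, 21, 11, 1, 20, 19]

rank→(start, suffix):
  0 → (16, 'aacdddabbc')
  1 → (5, 'abbbcbdbacbaacdddabbc')
  2 → (22, 'abbc')
  3 → (13, 'acbaacdddabbc')
  4 → (17, 'acdddabbc')
  5 → (0, 'adbcdabbbcbdbacbaacdddabbc')
  6 → (15, 'baacdddabbc')
  7 → (12, 'bacbaacdddabbc')
  8 → (6, 'bbbcbdbacbaacdddabbc')
  9 → (23, 'bbc')
  10 → (7, 'bbcbdbacbaacdddabbc')
  11 → (24, 'bc')
  12 → (8, 'bcbdbacbaacdddabbc')
  13 → (2, 'bcdabbbcbdbacbaacdddabbc')
  14 → (10, 'bdbacbaacdddabbc')
  15 → (25, 'c')
  16 → (14, 'cbaacdddabbc')
  17 → (9, 'cbdbacbaacdddabbc')
  18 → (3, 'cdabbbcbdbacbaacdddabbc')
  19 → (18, 'cdddabbc')
  20 → (4, 'dabbbcbdbacbaacdddabbc')
  21 → (21, 'dabbc')
  22 → (11, 'dbacbaacdddabbc')
  23 → (1, 'dbcdabbbcbdbacbaacdddabbc')
  24 → (20, 'ddabbc')
  25 → (19, 'dddabbc')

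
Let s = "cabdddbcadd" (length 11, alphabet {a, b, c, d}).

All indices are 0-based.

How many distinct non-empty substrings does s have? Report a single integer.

sorted suffixes:
  #0 SA[0]=1  'abdddbcadd'
  #1 SA[1]=8  'add'
  #2 SA[2]=6  'bcadd'
  #3 SA[3]=2  'bdddbcadd'
  #4 SA[4]=0  'cabdddbcadd'
  #5 SA[5]=7  'cadd'
  #6 SA[6]=10  'd'
  #7 SA[7]=5  'dbcadd'
  #8 SA[8]=9  'dd'
  #9 SA[9]=4  'ddbcadd'
  #10 SA[10]=3  'dddbcadd'

SA = [1, 8, 6, 2, 0, 7, 10, 5, 9, 4, 3]
i: (SA[i-1],SA[i]) lcp shared
  1: (1,8) 1 'a'
  2: (8,6) 0 ''
  3: (6,2) 1 'b'
  4: (2,0) 0 ''
  5: (0,7) 2 'ca'
  6: (7,10) 0 ''
  7: (10,5) 1 'd'
  8: (5,9) 1 'd'
  9: (9,4) 2 'dd'
  10: (4,3) 2 'dd'

n(n+1)/2 = 11·12/2 = 66
Σ LCP = 0 + 1 + 0 + 1 + 0 + 2 + 0 + 1 + 1 + 2 + 2 = 10
distinct = 66 − 10 = 56

56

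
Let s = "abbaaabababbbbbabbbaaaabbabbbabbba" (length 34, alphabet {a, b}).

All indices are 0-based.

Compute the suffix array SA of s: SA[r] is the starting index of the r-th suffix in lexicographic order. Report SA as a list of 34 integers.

[33, 19, 3, 20, 4, 21, 5, 7, 0, 22, 29, 15, 25, 9, 32, 18, 2, 6, 28, 14, 24, 8, 31, 17, 1, 27, 13, 23, 30, 16, 26, 12, 11, 10]

sorted suffixes:
  #0 SA[0]=33  'a'
  #1 SA[1]=19  'aaaabbabbbabbba'
  #2 SA[2]=3  'aaabababbbbbabbbaaaabbabbbabbba'
  #3 SA[3]=20  'aaabbabbbabbba'
  #4 SA[4]=4  'aabababbbbbabbbaaaabbabbbabbba'
  #5 SA[5]=21  'aabbabbbabbba'
  #6 SA[6]=5  'abababbbbbabbbaaaabbabbbabbba'
  #7 SA[7]=7  'ababbbbbabbbaaaabbabbbabbba'
  #8 SA[8]=0  'abbaaabababbbbbabbbaaaabbabbbabbba'
  #9 SA[9]=22  'abbabbbabbba'
  #10 SA[10]=29  'abbba'
  #11 SA[11]=15  'abbbaaaabbabbbabbba'
  #12 SA[12]=25  'abbbabbba'
  #13 SA[13]=9  'abbbbbabbbaaaabbabbbabbba'
  #14 SA[14]=32  'ba'
  #15 SA[15]=18  'baaaabbabbbabbba'
  #16 SA[16]=2  'baaabababbbbbabbbaaaabbabbbabbba'
  #17 SA[17]=6  'bababbbbbabbbaaaabbabbbabbba'
  #18 SA[18]=28  'babbba'
  #19 SA[19]=14  'babbbaaaabbabbbabbba'
  #20 SA[20]=24  'babbbabbba'
  #21 SA[21]=8  'babbbbbabbbaaaabbabbbabbba'
  #22 SA[22]=31  'bba'
  #23 SA[23]=17  'bbaaaabbabbbabbba'
  #24 SA[24]=1  'bbaaabababbbbbabbbaaaabbabbbabbba'
  #25 SA[25]=27  'bbabbba'
  #26 SA[26]=13  'bbabbbaaaabbabbbabbba'
  #27 SA[27]=23  'bbabbbabbba'
  #28 SA[28]=30  'bbba'
  #29 SA[29]=16  'bbbaaaabbabbbabbba'
  #30 SA[30]=26  'bbbabbba'
  #31 SA[31]=12  'bbbabbbaaaabbabbbabbba'
  #32 SA[32]=11  'bbbbabbbaaaabbabbbabbba'
  #33 SA[33]=10  'bbbbbabbbaaaabbabbbabbba'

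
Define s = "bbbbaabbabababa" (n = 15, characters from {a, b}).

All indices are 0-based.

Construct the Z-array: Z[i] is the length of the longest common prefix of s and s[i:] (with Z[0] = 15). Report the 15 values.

Z[0]=15
i=1: fresh scan; Z[1]=3 scan→box=[1,4)
i=2: min(r-i=2, Z[1]=3)=2; Z[2]=2
i=3: min(r-i=1, Z[2]=2)=1; Z[3]=1
i=4: fresh scan; Z[4]=0
i=5: fresh scan; Z[5]=0
i=6: fresh scan; Z[6]=2 scan→box=[6,8)
i=7: min(r-i=1, Z[1]=3)=1; Z[7]=1
i=8: fresh scan; Z[8]=0
i=9: fresh scan; Z[9]=1 scan→box=[9,10)
i=10: fresh scan; Z[10]=0
i=11: fresh scan; Z[11]=1 scan→box=[11,12)
i=12: fresh scan; Z[12]=0
i=13: fresh scan; Z[13]=1 scan→box=[13,14)
i=14: fresh scan; Z[14]=0

[15, 3, 2, 1, 0, 0, 2, 1, 0, 1, 0, 1, 0, 1, 0]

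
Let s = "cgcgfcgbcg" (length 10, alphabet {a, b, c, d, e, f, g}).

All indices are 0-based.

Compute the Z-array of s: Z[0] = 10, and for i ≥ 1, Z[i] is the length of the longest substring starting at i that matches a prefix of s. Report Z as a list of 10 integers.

Z[0]=10
i=1: i≥r, start 0; Z[1]=0
i=2: i≥r, start 0; Z[2]=2 scan→box=[2,4)
i=3: min(r-i=1, Z[1]=0)=0; Z[3]=0
i=4: i≥r, start 0; Z[4]=0
i=5: i≥r, start 0; Z[5]=2 scan→box=[5,7)
i=6: min(r-i=1, Z[1]=0)=0; Z[6]=0
i=7: i≥r, start 0; Z[7]=0
i=8: i≥r, start 0; Z[8]=2 scan→box=[8,10)
i=9: min(r-i=1, Z[1]=0)=0; Z[9]=0

[10, 0, 2, 0, 0, 2, 0, 0, 2, 0]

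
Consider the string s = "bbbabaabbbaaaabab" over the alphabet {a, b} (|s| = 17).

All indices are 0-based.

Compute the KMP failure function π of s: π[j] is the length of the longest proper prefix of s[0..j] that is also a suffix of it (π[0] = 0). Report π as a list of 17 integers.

π[0] = 0
j=1 s[j]='b': π[1]=1 (border 'b')
j=2 s[j]='b': π[2]=2 (border 'bb')
j=3 s[j]='a': k: 2→1→0; π[3]=0 (border '')
j=4 s[j]='b': π[4]=1 (border 'b')
j=5 s[j]='a': k: 1→0; π[5]=0 (border '')
j=6 s[j]='a': π[6]=0 (border '')
j=7 s[j]='b': π[7]=1 (border 'b')
j=8 s[j]='b': π[8]=2 (border 'bb')
j=9 s[j]='b': π[9]=3 (border 'bbb')
j=10 s[j]='a': π[10]=4 (border 'bbba')
j=11 s[j]='a': k: 4→0; π[11]=0 (border '')
j=12 s[j]='a': π[12]=0 (border '')
j=13 s[j]='a': π[13]=0 (border '')
j=14 s[j]='b': π[14]=1 (border 'b')
j=15 s[j]='a': k: 1→0; π[15]=0 (border '')
j=16 s[j]='b': π[16]=1 (border 'b')

[0, 1, 2, 0, 1, 0, 0, 1, 2, 3, 4, 0, 0, 0, 1, 0, 1]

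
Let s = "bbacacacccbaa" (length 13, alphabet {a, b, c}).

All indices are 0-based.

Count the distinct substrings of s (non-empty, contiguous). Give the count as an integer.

rank | idx | suffix
   0 |  12 | a
   1 |  11 | aa
   2 |   2 | acacacccbaa
   3 |   4 | acacccbaa
   4 |   6 | acccbaa
   5 |  10 | baa
   6 |   1 | bacacacccbaa
   7 |   0 | bbacacacccbaa
   8 |   3 | cacacccbaa
   9 |   5 | cacccbaa
  10 |   9 | cbaa
  11 |   8 | ccbaa
  12 |   7 | cccbaa

SA = [12, 11, 2, 4, 6, 10, 1, 0, 3, 5, 9, 8, 7]
[i] adj suffixes → lcp
  [1] 12/11 → 1 ('a')
  [2] 11/2 → 1 ('a')
  [3] 2/4 → 4 ('acac')
  [4] 4/6 → 2 ('ac')
  [5] 6/10 → 0 ('')
  [6] 10/1 → 2 ('ba')
  [7] 1/0 → 1 ('b')
  [8] 0/3 → 0 ('')
  [9] 3/5 → 3 ('cac')
  [10] 5/9 → 1 ('c')
  [11] 9/8 → 1 ('c')
  [12] 8/7 → 2 ('cc')

n(n+1)/2 = 13·14/2 = 91
Σ LCP = 0 + 1 + 1 + 4 + 2 + 0 + 2 + 1 + 0 + 3 + 1 + 1 + 2 = 18
distinct = 91 − 18 = 73

73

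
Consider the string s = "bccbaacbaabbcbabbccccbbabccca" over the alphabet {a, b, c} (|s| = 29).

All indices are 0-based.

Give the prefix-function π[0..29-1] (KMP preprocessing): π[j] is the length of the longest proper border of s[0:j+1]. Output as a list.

π[0] = 0
j=1 s[j]='c': π[1]=0 (border '')
j=2 s[j]='c': π[2]=0 (border '')
j=3 s[j]='b': π[3]=1 (border 'b')
j=4 s[j]='a': k: 1→0; π[4]=0 (border '')
j=5 s[j]='a': π[5]=0 (border '')
j=6 s[j]='c': π[6]=0 (border '')
j=7 s[j]='b': π[7]=1 (border 'b')
j=8 s[j]='a': k: 1→0; π[8]=0 (border '')
j=9 s[j]='a': π[9]=0 (border '')
j=10 s[j]='b': π[10]=1 (border 'b')
j=11 s[j]='b': k: 1→0; π[11]=1 (border 'b')
j=12 s[j]='c': π[12]=2 (border 'bc')
j=13 s[j]='b': k: 2→0; π[13]=1 (border 'b')
j=14 s[j]='a': k: 1→0; π[14]=0 (border '')
j=15 s[j]='b': π[15]=1 (border 'b')
j=16 s[j]='b': k: 1→0; π[16]=1 (border 'b')
j=17 s[j]='c': π[17]=2 (border 'bc')
j=18 s[j]='c': π[18]=3 (border 'bcc')
j=19 s[j]='c': k: 3→0; π[19]=0 (border '')
j=20 s[j]='c': π[20]=0 (border '')
j=21 s[j]='b': π[21]=1 (border 'b')
j=22 s[j]='b': k: 1→0; π[22]=1 (border 'b')
j=23 s[j]='a': k: 1→0; π[23]=0 (border '')
j=24 s[j]='b': π[24]=1 (border 'b')
j=25 s[j]='c': π[25]=2 (border 'bc')
j=26 s[j]='c': π[26]=3 (border 'bcc')
j=27 s[j]='c': k: 3→0; π[27]=0 (border '')
j=28 s[j]='a': π[28]=0 (border '')

[0, 0, 0, 1, 0, 0, 0, 1, 0, 0, 1, 1, 2, 1, 0, 1, 1, 2, 3, 0, 0, 1, 1, 0, 1, 2, 3, 0, 0]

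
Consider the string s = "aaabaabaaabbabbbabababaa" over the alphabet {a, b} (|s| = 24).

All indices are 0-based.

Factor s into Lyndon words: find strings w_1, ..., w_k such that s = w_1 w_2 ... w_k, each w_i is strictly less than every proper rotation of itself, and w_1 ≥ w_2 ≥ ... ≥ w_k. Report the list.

emit factor 1: 'aaabaabaaabbabbbababab' (i=0, period=22)
emit factor 2: 'a' (i=22, period=1)
emit factor 3: 'a' (i=23, period=1)

["aaabaabaaabbabbbababab", "a", "a"]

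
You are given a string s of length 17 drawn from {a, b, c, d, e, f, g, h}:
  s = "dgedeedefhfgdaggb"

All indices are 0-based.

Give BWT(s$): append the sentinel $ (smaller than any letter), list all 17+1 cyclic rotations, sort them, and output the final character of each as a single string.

rank  rotation            last
    0  $dgedeedefhfgdaggb  b
    1  aggb$dgedeedefhfgd  d
    2  b$dgedeedefhfgdagg  g
    3  daggb$dgedeedefhfg  g
    4  deedefhfgdaggb$dge  e
    5  defhfgdaggb$dgedee  e
    6  dgedeedefhfgdaggb$  $
    7  edeedefhfgdaggb$dg  g
    8  edefhfgdaggb$dgede  e
    9  eedefhfgdaggb$dged  d
   10  efhfgdaggb$dgedeed  d
   11  fgdaggb$dgedeedefh  h
   12  fhfgdaggb$dgedeede  e
   13  gb$dgedeedefhfgdag  g
   14  gdaggb$dgedeedefhf  f
   15  gedeedefhfgdaggb$d  d
   16  ggb$dgedeedefhfgda  a
   17  hfgdaggb$dgedeedef  f

bdggee$geddhegfdaf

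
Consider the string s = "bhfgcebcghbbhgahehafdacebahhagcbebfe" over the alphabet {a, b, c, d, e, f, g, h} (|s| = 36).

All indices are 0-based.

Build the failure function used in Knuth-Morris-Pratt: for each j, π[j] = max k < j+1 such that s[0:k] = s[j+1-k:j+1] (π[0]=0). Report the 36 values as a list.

[0, 0, 0, 0, 0, 0, 1, 0, 0, 0, 1, 1, 2, 0, 0, 0, 0, 0, 0, 0, 0, 0, 0, 0, 1, 0, 0, 0, 0, 0, 0, 1, 0, 1, 0, 0]

π[0] = 0
j=1 s[j]='h': π[1]=0 (border '')
j=2 s[j]='f': π[2]=0 (border '')
j=3 s[j]='g': π[3]=0 (border '')
j=4 s[j]='c': π[4]=0 (border '')
j=5 s[j]='e': π[5]=0 (border '')
j=6 s[j]='b': π[6]=1 (border 'b')
j=7 s[j]='c': k: 1→0; π[7]=0 (border '')
j=8 s[j]='g': π[8]=0 (border '')
j=9 s[j]='h': π[9]=0 (border '')
j=10 s[j]='b': π[10]=1 (border 'b')
j=11 s[j]='b': k: 1→0; π[11]=1 (border 'b')
j=12 s[j]='h': π[12]=2 (border 'bh')
j=13 s[j]='g': k: 2→0; π[13]=0 (border '')
j=14 s[j]='a': π[14]=0 (border '')
j=15 s[j]='h': π[15]=0 (border '')
j=16 s[j]='e': π[16]=0 (border '')
j=17 s[j]='h': π[17]=0 (border '')
j=18 s[j]='a': π[18]=0 (border '')
j=19 s[j]='f': π[19]=0 (border '')
j=20 s[j]='d': π[20]=0 (border '')
j=21 s[j]='a': π[21]=0 (border '')
j=22 s[j]='c': π[22]=0 (border '')
j=23 s[j]='e': π[23]=0 (border '')
j=24 s[j]='b': π[24]=1 (border 'b')
j=25 s[j]='a': k: 1→0; π[25]=0 (border '')
j=26 s[j]='h': π[26]=0 (border '')
j=27 s[j]='h': π[27]=0 (border '')
j=28 s[j]='a': π[28]=0 (border '')
j=29 s[j]='g': π[29]=0 (border '')
j=30 s[j]='c': π[30]=0 (border '')
j=31 s[j]='b': π[31]=1 (border 'b')
j=32 s[j]='e': k: 1→0; π[32]=0 (border '')
j=33 s[j]='b': π[33]=1 (border 'b')
j=34 s[j]='f': k: 1→0; π[34]=0 (border '')
j=35 s[j]='e': π[35]=0 (border '')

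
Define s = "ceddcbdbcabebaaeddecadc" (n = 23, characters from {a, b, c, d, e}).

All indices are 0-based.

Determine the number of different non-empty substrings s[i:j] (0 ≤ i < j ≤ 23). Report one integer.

253

rank | idx | suffix
   0 |  13 | aaeddecadc
   1 |   9 | abebaaeddecadc
   2 |  20 | adc
   3 |  14 | aeddecadc
   4 |  12 | baaeddecadc
   5 |   7 | bcabebaaeddecadc
   6 |   5 | bdbcabebaaeddecadc
   7 |  10 | bebaaeddecadc
   8 |  22 | c
   9 |   8 | cabebaaeddecadc
  10 |  19 | cadc
  11 |   4 | cbdbcabebaaeddecadc
  12 |   0 | ceddcbdbcabebaaeddecadc
  13 |   6 | dbcabebaaeddecadc
  14 |  21 | dc
  15 |   3 | dcbdbcabebaaeddecadc
  16 |   2 | ddcbdbcabebaaeddecadc
  17 |  16 | ddecadc
  18 |  17 | decadc
  19 |  11 | ebaaeddecadc
  20 |  18 | ecadc
  21 |   1 | eddcbdbcabebaaeddecadc
  22 |  15 | eddecadc

SA = [13, 9, 20, 14, 12, 7, 5, 10, 22, 8, 19, 4, 0, 6, 21, 3, 2, 16, 17, 11, 18, 1, 15]
i: (SA[i-1],SA[i]) lcp shared
  1: (13,9) 1 'a'
  2: (9,20) 1 'a'
  3: (20,14) 1 'a'
  4: (14,12) 0 ''
  5: (12,7) 1 'b'
  6: (7,5) 1 'b'
  7: (5,10) 1 'b'
  8: (10,22) 0 ''
  9: (22,8) 1 'c'
  10: (8,19) 2 'ca'
  11: (19,4) 1 'c'
  12: (4,0) 1 'c'
  13: (0,6) 0 ''
  14: (6,21) 1 'd'
  15: (21,3) 2 'dc'
  16: (3,2) 1 'd'
  17: (2,16) 2 'dd'
  18: (16,17) 1 'd'
  19: (17,11) 0 ''
  20: (11,18) 1 'e'
  21: (18,1) 1 'e'
  22: (1,15) 3 'edd'

n(n+1)/2 = 23·24/2 = 276
Σ LCP = 0 + 1 + 1 + 1 + 0 + 1 + 1 + 1 + 0 + 1 + 2 + 1 + 1 + 0 + 1 + 2 + 1 + 2 + 1 + 0 + 1 + 1 + 3 = 23
distinct = 276 − 23 = 253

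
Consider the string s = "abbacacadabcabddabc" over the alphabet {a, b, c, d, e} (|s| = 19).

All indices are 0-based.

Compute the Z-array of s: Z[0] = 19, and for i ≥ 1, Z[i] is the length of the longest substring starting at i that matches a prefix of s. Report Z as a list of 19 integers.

Z[0]=19
i=1: outside box; Z[1]=0
i=2: outside box; Z[2]=0
i=3: outside box; Z[3]=1 extend→box=[3,4)
i=4: outside box; Z[4]=0
i=5: outside box; Z[5]=1 extend→box=[5,6)
i=6: outside box; Z[6]=0
i=7: outside box; Z[7]=1 extend→box=[7,8)
i=8: outside box; Z[8]=0
i=9: outside box; Z[9]=2 extend→box=[9,11)
i=10: min(r-i=1, Z[1]=0)=0; Z[10]=0
i=11: outside box; Z[11]=0
i=12: outside box; Z[12]=2 extend→box=[12,14)
i=13: min(r-i=1, Z[1]=0)=0; Z[13]=0
i=14: outside box; Z[14]=0
i=15: outside box; Z[15]=0
i=16: outside box; Z[16]=2 extend→box=[16,18)
i=17: min(r-i=1, Z[1]=0)=0; Z[17]=0
i=18: outside box; Z[18]=0

[19, 0, 0, 1, 0, 1, 0, 1, 0, 2, 0, 0, 2, 0, 0, 0, 2, 0, 0]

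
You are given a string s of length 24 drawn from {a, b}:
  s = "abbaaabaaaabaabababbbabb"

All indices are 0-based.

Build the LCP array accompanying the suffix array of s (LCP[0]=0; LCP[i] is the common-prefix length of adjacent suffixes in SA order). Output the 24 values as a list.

sorted suffixes:
  #0 SA[0]=7  'aaaabaabababbbabb'
  #1 SA[1]=3  'aaabaaaabaabababbbabb'
  #2 SA[2]=8  'aaabaabababbbabb'
  #3 SA[3]=4  'aabaaaabaabababbbabb'
  #4 SA[4]=9  'aabaabababbbabb'
  #5 SA[5]=12  'aabababbbabb'
  #6 SA[6]=5  'abaaaabaabababbbabb'
  #7 SA[7]=10  'abaabababbbabb'
  #8 SA[8]=13  'abababbbabb'
  #9 SA[9]=15  'ababbbabb'
  #10 SA[10]=21  'abb'
  #11 SA[11]=0  'abbaaabaaaabaabababbbabb'
  #12 SA[12]=17  'abbbabb'
  #13 SA[13]=23  'b'
  #14 SA[14]=6  'baaaabaabababbbabb'
  #15 SA[15]=2  'baaabaaaabaabababbbabb'
  #16 SA[16]=11  'baabababbbabb'
  #17 SA[17]=14  'bababbbabb'
  #18 SA[18]=20  'babb'
  #19 SA[19]=16  'babbbabb'
  #20 SA[20]=22  'bb'
  #21 SA[21]=1  'bbaaabaaaabaabababbbabb'
  #22 SA[22]=19  'bbabb'
  #23 SA[23]=18  'bbbabb'

SA = [7, 3, 8, 4, 9, 12, 5, 10, 13, 15, 21, 0, 17, 23, 6, 2, 11, 14, 20, 16, 22, 1, 19, 18]
[i] adj suffixes → lcp
  [1] 7/3 → 3 ('aaa')
  [2] 3/8 → 6 ('aaabaa')
  [3] 8/4 → 2 ('aa')
  [4] 4/9 → 5 ('aabaa')
  [5] 9/12 → 4 ('aaba')
  [6] 12/5 → 1 ('a')
  [7] 5/10 → 4 ('abaa')
  [8] 10/13 → 3 ('aba')
  [9] 13/15 → 4 ('abab')
  [10] 15/21 → 2 ('ab')
  [11] 21/0 → 3 ('abb')
  [12] 0/17 → 3 ('abb')
  [13] 17/23 → 0 ('')
  [14] 23/6 → 1 ('b')
  [15] 6/2 → 4 ('baaa')
  [16] 2/11 → 3 ('baa')
  [17] 11/14 → 2 ('ba')
  [18] 14/20 → 3 ('bab')
  [19] 20/16 → 4 ('babb')
  [20] 16/22 → 1 ('b')
  [21] 22/1 → 2 ('bb')
  [22] 1/19 → 3 ('bba')
  [23] 19/18 → 2 ('bb')

[0, 3, 6, 2, 5, 4, 1, 4, 3, 4, 2, 3, 3, 0, 1, 4, 3, 2, 3, 4, 1, 2, 3, 2]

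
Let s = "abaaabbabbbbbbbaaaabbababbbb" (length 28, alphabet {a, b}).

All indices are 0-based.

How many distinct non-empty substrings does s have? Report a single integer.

316

rank | idx | suffix
   0 |  15 | aaaabbababbbb
   1 |  16 | aaabbababbbb
   2 |   2 | aaabbabbbbbbbaaaabbababbbb
   3 |  17 | aabbababbbb
   4 |   3 | aabbabbbbbbbaaaabbababbbb
   5 |   0 | abaaabbabbbbbbbaaaabbababbbb
   6 |  21 | ababbbb
   7 |  18 | abbababbbb
   8 |   4 | abbabbbbbbbaaaabbababbbb
   9 |  23 | abbbb
  10 |   7 | abbbbbbbaaaabbababbbb
  11 |  27 | b
  12 |  14 | baaaabbababbbb
  13 |   1 | baaabbabbbbbbbaaaabbababbbb
  14 |  20 | bababbbb
  15 |  22 | babbbb
  16 |   6 | babbbbbbbaaaabbababbbb
  17 |  26 | bb
  18 |  13 | bbaaaabbababbbb
  19 |  19 | bbababbbb
  20 |   5 | bbabbbbbbbaaaabbababbbb
  21 |  25 | bbb
  22 |  12 | bbbaaaabbababbbb
  23 |  24 | bbbb
  24 |  11 | bbbbaaaabbababbbb
  25 |  10 | bbbbbaaaabbababbbb
  26 |   9 | bbbbbbaaaabbababbbb
  27 |   8 | bbbbbbbaaaabbababbbb

SA = [15, 16, 2, 17, 3, 0, 21, 18, 4, 23, 7, 27, 14, 1, 20, 22, 6, 26, 13, 19, 5, 25, 12, 24, 11, 10, 9, 8]
i: (SA[i-1],SA[i]) lcp shared
  1: (15,16) 3 'aaa'
  2: (16,2) 7 'aaabbab'
  3: (2,17) 2 'aa'
  4: (17,3) 6 'aabbab'
  5: (3,0) 1 'a'
  6: (0,21) 3 'aba'
  7: (21,18) 2 'ab'
  8: (18,4) 5 'abbab'
  9: (4,23) 3 'abb'
  10: (23,7) 5 'abbbb'
  11: (7,27) 0 ''
  12: (27,14) 1 'b'
  13: (14,1) 4 'baaa'
  14: (1,20) 2 'ba'
  15: (20,22) 3 'bab'
  16: (22,6) 6 'babbbb'
  17: (6,26) 1 'b'
  18: (26,13) 2 'bb'
  19: (13,19) 3 'bba'
  20: (19,5) 4 'bbab'
  21: (5,25) 2 'bb'
  22: (25,12) 3 'bbb'
  23: (12,24) 3 'bbb'
  24: (24,11) 4 'bbbb'
  25: (11,10) 4 'bbbb'
  26: (10,9) 5 'bbbbb'
  27: (9,8) 6 'bbbbbb'

n(n+1)/2 = 28·29/2 = 406
Σ LCP = 0 + 3 + 7 + 2 + 6 + 1 + 3 + 2 + 5 + 3 + 5 + 0 + 1 + 4 + 2 + 3 + 6 + 1 + 2 + 3 + 4 + 2 + 3 + 3 + 4 + 4 + 5 + 6 = 90
distinct = 406 − 90 = 316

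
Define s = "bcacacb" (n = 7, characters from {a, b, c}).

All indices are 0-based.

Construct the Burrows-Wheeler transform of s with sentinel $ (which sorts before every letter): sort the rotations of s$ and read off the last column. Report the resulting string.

rank  rotation  last
    0  $bcacacb  b
    1  acacb$bc  c
    2  acb$bcac  c
    3  b$bcacac  c
    4  bcacacb$  $
    5  cacacb$b  b
    6  cacb$bca  a
    7  cb$bcaca  a

bccc$baa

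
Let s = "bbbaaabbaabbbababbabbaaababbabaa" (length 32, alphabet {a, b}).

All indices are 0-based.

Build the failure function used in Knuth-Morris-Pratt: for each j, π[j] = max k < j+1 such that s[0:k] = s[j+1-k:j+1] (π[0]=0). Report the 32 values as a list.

[0, 1, 2, 0, 0, 0, 1, 2, 0, 0, 1, 2, 3, 4, 1, 0, 1, 2, 0, 1, 2, 0, 0, 0, 1, 0, 1, 2, 0, 1, 0, 0]

π[0] = 0
j=1 s[j]='b': π[1]=1 (border 'b')
j=2 s[j]='b': π[2]=2 (border 'bb')
j=3 s[j]='a': k: 2→1→0; π[3]=0 (border '')
j=4 s[j]='a': π[4]=0 (border '')
j=5 s[j]='a': π[5]=0 (border '')
j=6 s[j]='b': π[6]=1 (border 'b')
j=7 s[j]='b': π[7]=2 (border 'bb')
j=8 s[j]='a': k: 2→1→0; π[8]=0 (border '')
j=9 s[j]='a': π[9]=0 (border '')
j=10 s[j]='b': π[10]=1 (border 'b')
j=11 s[j]='b': π[11]=2 (border 'bb')
j=12 s[j]='b': π[12]=3 (border 'bbb')
j=13 s[j]='a': π[13]=4 (border 'bbba')
j=14 s[j]='b': k: 4→0; π[14]=1 (border 'b')
j=15 s[j]='a': k: 1→0; π[15]=0 (border '')
j=16 s[j]='b': π[16]=1 (border 'b')
j=17 s[j]='b': π[17]=2 (border 'bb')
j=18 s[j]='a': k: 2→1→0; π[18]=0 (border '')
j=19 s[j]='b': π[19]=1 (border 'b')
j=20 s[j]='b': π[20]=2 (border 'bb')
j=21 s[j]='a': k: 2→1→0; π[21]=0 (border '')
j=22 s[j]='a': π[22]=0 (border '')
j=23 s[j]='a': π[23]=0 (border '')
j=24 s[j]='b': π[24]=1 (border 'b')
j=25 s[j]='a': k: 1→0; π[25]=0 (border '')
j=26 s[j]='b': π[26]=1 (border 'b')
j=27 s[j]='b': π[27]=2 (border 'bb')
j=28 s[j]='a': k: 2→1→0; π[28]=0 (border '')
j=29 s[j]='b': π[29]=1 (border 'b')
j=30 s[j]='a': k: 1→0; π[30]=0 (border '')
j=31 s[j]='a': π[31]=0 (border '')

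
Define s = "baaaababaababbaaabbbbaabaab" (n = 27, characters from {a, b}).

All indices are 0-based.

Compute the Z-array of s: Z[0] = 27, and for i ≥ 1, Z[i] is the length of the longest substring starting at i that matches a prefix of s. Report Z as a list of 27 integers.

[27, 0, 0, 0, 0, 2, 0, 3, 0, 0, 2, 0, 1, 4, 0, 0, 0, 1, 1, 1, 3, 0, 0, 3, 0, 0, 1]

Z[0]=27
i=1: outside box; Z[1]=0
i=2: outside box; Z[2]=0
i=3: outside box; Z[3]=0
i=4: outside box; Z[4]=0
i=5: outside box; Z[5]=2 extend→box=[5,7)
i=6: min(r-i=1, Z[1]=0)=0; Z[6]=0
i=7: outside box; Z[7]=3 extend→box=[7,10)
i=8: min(r-i=2, Z[1]=0)=0; Z[8]=0
i=9: min(r-i=1, Z[2]=0)=0; Z[9]=0
i=10: outside box; Z[10]=2 extend→box=[10,12)
i=11: min(r-i=1, Z[1]=0)=0; Z[11]=0
i=12: outside box; Z[12]=1 extend→box=[12,13)
i=13: outside box; Z[13]=4 extend→box=[13,17)
i=14: min(r-i=3, Z[1]=0)=0; Z[14]=0
i=15: min(r-i=2, Z[2]=0)=0; Z[15]=0
i=16: min(r-i=1, Z[3]=0)=0; Z[16]=0
i=17: outside box; Z[17]=1 extend→box=[17,18)
i=18: outside box; Z[18]=1 extend→box=[18,19)
i=19: outside box; Z[19]=1 extend→box=[19,20)
i=20: outside box; Z[20]=3 extend→box=[20,23)
i=21: min(r-i=2, Z[1]=0)=0; Z[21]=0
i=22: min(r-i=1, Z[2]=0)=0; Z[22]=0
i=23: outside box; Z[23]=3 extend→box=[23,26)
i=24: min(r-i=2, Z[1]=0)=0; Z[24]=0
i=25: min(r-i=1, Z[2]=0)=0; Z[25]=0
i=26: outside box; Z[26]=1 extend→box=[26,27)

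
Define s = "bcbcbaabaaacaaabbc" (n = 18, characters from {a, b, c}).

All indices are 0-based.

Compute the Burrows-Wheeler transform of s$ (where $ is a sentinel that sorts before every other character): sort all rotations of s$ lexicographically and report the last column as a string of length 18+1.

ccbbaaaaaacabc$babb

rank  rotation             last
    0  $bcbcbaabaaacaaabbc  c
    1  aaabbc$bcbcbaabaaac  c
    2  aaacaaabbc$bcbcbaab  b
    3  aabaaacaaabbc$bcbcb  b
    4  aabbc$bcbcbaabaaaca  a
    5  aacaaabbc$bcbcbaaba  a
    6  abaaacaaabbc$bcbcba  a
    7  abbc$bcbcbaabaaacaa  a
    8  acaaabbc$bcbcbaabaa  a
    9  baaacaaabbc$bcbcbaa  a
   10  baabaaacaaabbc$bcbc  c
   11  bbc$bcbcbaabaaacaaa  a
   12  bc$bcbcbaabaaacaaab  b
   13  bcbaabaaacaaabbc$bc  c
   14  bcbcbaabaaacaaabbc$  $
   15  c$bcbcbaabaaacaaabb  b
   16  caaabbc$bcbcbaabaaa  a
   17  cbaabaaacaaabbc$bcb  b
   18  cbcbaabaaacaaabbc$b  b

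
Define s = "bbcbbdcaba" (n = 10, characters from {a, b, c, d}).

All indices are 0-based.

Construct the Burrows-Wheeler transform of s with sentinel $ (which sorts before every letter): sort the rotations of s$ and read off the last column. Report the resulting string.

rank  rotation     last
    0  $bbcbbdcaba  a
    1  a$bbcbbdcab  b
    2  aba$bbcbbdc  c
    3  ba$bbcbbdca  a
    4  bbcbbdcaba$  $
    5  bbdcaba$bbc  c
    6  bcbbdcaba$b  b
    7  bdcaba$bbcb  b
    8  caba$bbcbbd  d
    9  cbbdcaba$bb  b
   10  dcaba$bbcbb  b

abca$cbbdbb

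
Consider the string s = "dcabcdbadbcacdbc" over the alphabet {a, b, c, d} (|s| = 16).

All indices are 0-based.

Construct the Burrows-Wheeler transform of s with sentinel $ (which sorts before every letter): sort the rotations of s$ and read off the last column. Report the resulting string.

cccbdddabdbbacca$

rank  rotation           last
    0  $dcabcdbadbcacdbc  c
    1  abcdbadbcacdbc$dc  c
    2  acdbc$dcabcdbadbc  c
    3  adbcacdbc$dcabcdb  b
    4  badbcacdbc$dcabcd  d
    5  bc$dcabcdbadbcacd  d
    6  bcacdbc$dcabcdbad  d
    7  bcdbadbcacdbc$dca  a
    8  c$dcabcdbadbcacdb  b
    9  cabcdbadbcacdbc$d  d
   10  cacdbc$dcabcdbadb  b
   11  cdbadbcacdbc$dcab  b
   12  cdbc$dcabcdbadbca  a
   13  dbadbcacdbc$dcabc  c
   14  dbc$dcabcdbadbcac  c
   15  dbcacdbc$dcabcdba  a
   16  dcabcdbadbcacdbc$  $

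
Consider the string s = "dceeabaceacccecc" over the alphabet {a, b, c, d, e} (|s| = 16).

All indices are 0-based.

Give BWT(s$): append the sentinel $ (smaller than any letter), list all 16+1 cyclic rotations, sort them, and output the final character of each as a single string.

ceebaceacacd$eccc

rank  rotation           last
    0  $dceeabaceacccecc  c
    1  abaceacccecc$dcee  e
    2  acccecc$dceeabace  e
    3  aceacccecc$dceeab  b
    4  baceacccecc$dceea  a
    5  c$dceeabaceacccec  c
    6  cc$dceeabaceaccce  e
    7  cccecc$dceeabacea  a
    8  ccecc$dceeabaceac  c
    9  ceacccecc$dceeaba  a
   10  cecc$dceeabaceacc  c
   11  ceeabaceacccecc$d  d
   12  dceeabaceacccecc$  $
   13  eabaceacccecc$dce  e
   14  eacccecc$dceeabac  c
   15  ecc$dceeabaceaccc  c
   16  eeabaceacccecc$dc  c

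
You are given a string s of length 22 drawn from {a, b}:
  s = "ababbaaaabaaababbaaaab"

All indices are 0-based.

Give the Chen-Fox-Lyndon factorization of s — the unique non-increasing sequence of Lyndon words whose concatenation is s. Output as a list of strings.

["ababb", "aaaabaaababb", "aaaab"]

emit factor 1: 'ababb' (i=0, period=5)
emit factor 2: 'aaaabaaababb' (i=5, period=12)
emit factor 3: 'aaaab' (i=17, period=5)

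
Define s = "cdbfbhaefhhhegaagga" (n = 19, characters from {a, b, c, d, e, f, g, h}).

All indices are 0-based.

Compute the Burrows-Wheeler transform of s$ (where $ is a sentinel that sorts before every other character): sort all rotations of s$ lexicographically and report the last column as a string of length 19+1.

rank  rotation              last
    0  $cdbfbhaefhhhegaagga  a
    1  a$cdbfbhaefhhhegaagg  g
    2  aagga$cdbfbhaefhhheg  g
    3  aefhhhegaagga$cdbfbh  h
    4  agga$cdbfbhaefhhhega  a
    5  bfbhaefhhhegaagga$cd  d
    6  bhaefhhhegaagga$cdbf  f
    7  cdbfbhaefhhhegaagga$  $
    8  dbfbhaefhhhegaagga$c  c
    9  efhhhegaagga$cdbfbha  a
   10  egaagga$cdbfbhaefhhh  h
   11  fbhaefhhhegaagga$cdb  b
   12  fhhhegaagga$cdbfbhae  e
   13  ga$cdbfbhaefhhhegaag  g
   14  gaagga$cdbfbhaefhhhe  e
   15  gga$cdbfbhaefhhhegaa  a
   16  haefhhhegaagga$cdbfb  b
   17  hegaagga$cdbfbhaefhh  h
   18  hhegaagga$cdbfbhaefh  h
   19  hhhegaagga$cdbfbhaef  f

agghadf$cahbegeabhhf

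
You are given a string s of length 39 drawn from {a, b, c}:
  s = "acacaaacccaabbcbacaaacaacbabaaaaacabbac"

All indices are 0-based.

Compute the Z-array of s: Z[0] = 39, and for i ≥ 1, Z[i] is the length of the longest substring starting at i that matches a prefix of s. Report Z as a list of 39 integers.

[39, 0, 3, 0, 1, 1, 2, 0, 0, 0, 1, 1, 0, 0, 0, 0, 3, 0, 1, 1, 3, 0, 1, 2, 0, 0, 1, 0, 1, 1, 1, 1, 3, 0, 1, 0, 0, 2, 0]

Z[0]=39
i=1: outside box; Z[1]=0
i=2: outside box; Z[2]=3 grow→box=[2,5)
i=3: min(r-i=2, Z[1]=0)=0; Z[3]=0
i=4: min(r-i=1, Z[2]=3)=1; Z[4]=1
i=5: outside box; Z[5]=1 grow→box=[5,6)
i=6: outside box; Z[6]=2 grow→box=[6,8)
i=7: min(r-i=1, Z[1]=0)=0; Z[7]=0
i=8: outside box; Z[8]=0
i=9: outside box; Z[9]=0
i=10: outside box; Z[10]=1 grow→box=[10,11)
i=11: outside box; Z[11]=1 grow→box=[11,12)
i=12: outside box; Z[12]=0
i=13: outside box; Z[13]=0
i=14: outside box; Z[14]=0
i=15: outside box; Z[15]=0
i=16: outside box; Z[16]=3 grow→box=[16,19)
i=17: min(r-i=2, Z[1]=0)=0; Z[17]=0
i=18: min(r-i=1, Z[2]=3)=1; Z[18]=1
i=19: outside box; Z[19]=1 grow→box=[19,20)
i=20: outside box; Z[20]=3 grow→box=[20,23)
i=21: min(r-i=2, Z[1]=0)=0; Z[21]=0
i=22: min(r-i=1, Z[2]=3)=1; Z[22]=1
i=23: outside box; Z[23]=2 grow→box=[23,25)
i=24: min(r-i=1, Z[1]=0)=0; Z[24]=0
i=25: outside box; Z[25]=0
i=26: outside box; Z[26]=1 grow→box=[26,27)
i=27: outside box; Z[27]=0
i=28: outside box; Z[28]=1 grow→box=[28,29)
i=29: outside box; Z[29]=1 grow→box=[29,30)
i=30: outside box; Z[30]=1 grow→box=[30,31)
i=31: outside box; Z[31]=1 grow→box=[31,32)
i=32: outside box; Z[32]=3 grow→box=[32,35)
i=33: min(r-i=2, Z[1]=0)=0; Z[33]=0
i=34: min(r-i=1, Z[2]=3)=1; Z[34]=1
i=35: outside box; Z[35]=0
i=36: outside box; Z[36]=0
i=37: outside box; Z[37]=2 grow→box=[37,39)
i=38: min(r-i=1, Z[1]=0)=0; Z[38]=0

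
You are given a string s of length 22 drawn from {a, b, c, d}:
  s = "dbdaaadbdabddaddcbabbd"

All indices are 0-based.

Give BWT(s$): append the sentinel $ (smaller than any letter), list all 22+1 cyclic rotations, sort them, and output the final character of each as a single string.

ddabdadcabddadbbbd$adba

rank  rotation                 last
    0  $dbdaaadbdabddaddcbabbd  d
    1  aaadbdabddaddcbabbd$dbd  d
    2  aadbdabddaddcbabbd$dbda  a
    3  abbd$dbdaaadbdabddaddcb  b
    4  abddaddcbabbd$dbdaaadbd  d
    5  adbdabddaddcbabbd$dbdaa  a
    6  addcbabbd$dbdaaadbdabdd  d
    7  babbd$dbdaaadbdabddaddc  c
    8  bbd$dbdaaadbdabddaddcba  a
    9  bd$dbdaaadbdabddaddcbab  b
   10  bdaaadbdabddaddcbabbd$d  d
   11  bdabddaddcbabbd$dbdaaad  d
   12  bddaddcbabbd$dbdaaadbda  a
   13  cbabbd$dbdaaadbdabddadd  d
   14  d$dbdaaadbdabddaddcbabb  b
   15  daaadbdabddaddcbabbd$db  b
   16  dabddaddcbabbd$dbdaaadb  b
   17  daddcbabbd$dbdaaadbdabd  d
   18  dbdaaadbdabddaddcbabbd$  $
   19  dbdabddaddcbabbd$dbdaaa  a
   20  dcbabbd$dbdaaadbdabddad  d
   21  ddaddcbabbd$dbdaaadbdab  b
   22  ddcbabbd$dbdaaadbdabdda  a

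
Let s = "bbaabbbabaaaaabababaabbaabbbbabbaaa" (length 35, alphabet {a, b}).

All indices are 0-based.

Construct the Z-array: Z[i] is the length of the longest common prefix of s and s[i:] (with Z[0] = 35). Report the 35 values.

Z[0]=35
i=1: i≥r, start 0; Z[1]=1 scan→box=[1,2)
i=2: i≥r, start 0; Z[2]=0
i=3: i≥r, start 0; Z[3]=0
i=4: i≥r, start 0; Z[4]=2 scan→box=[4,6)
i=5: min(r-i=1, Z[1]=1)=1; Z[5]=3 scan→box=[5,8)
i=6: min(r-i=2, Z[1]=1)=1; Z[6]=1
i=7: min(r-i=1, Z[2]=0)=0; Z[7]=0
i=8: i≥r, start 0; Z[8]=1 scan→box=[8,9)
i=9: i≥r, start 0; Z[9]=0
i=10: i≥r, start 0; Z[10]=0
i=11: i≥r, start 0; Z[11]=0
i=12: i≥r, start 0; Z[12]=0
i=13: i≥r, start 0; Z[13]=0
i=14: i≥r, start 0; Z[14]=1 scan→box=[14,15)
i=15: i≥r, start 0; Z[15]=0
i=16: i≥r, start 0; Z[16]=1 scan→box=[16,17)
i=17: i≥r, start 0; Z[17]=0
i=18: i≥r, start 0; Z[18]=1 scan→box=[18,19)
i=19: i≥r, start 0; Z[19]=0
i=20: i≥r, start 0; Z[20]=0
i=21: i≥r, start 0; Z[21]=7 scan→box=[21,28)
i=22: min(r-i=6, Z[1]=1)=1; Z[22]=1
i=23: min(r-i=5, Z[2]=0)=0; Z[23]=0
i=24: min(r-i=4, Z[3]=0)=0; Z[24]=0
i=25: min(r-i=3, Z[4]=2)=2; Z[25]=2
i=26: min(r-i=2, Z[5]=3)=2; Z[26]=2
i=27: min(r-i=1, Z[6]=1)=1; Z[27]=3 scan→box=[27,30)
i=28: min(r-i=2, Z[1]=1)=1; Z[28]=1
i=29: min(r-i=1, Z[2]=0)=0; Z[29]=0
i=30: i≥r, start 0; Z[30]=4 scan→box=[30,34)
i=31: min(r-i=3, Z[1]=1)=1; Z[31]=1
i=32: min(r-i=2, Z[2]=0)=0; Z[32]=0
i=33: min(r-i=1, Z[3]=0)=0; Z[33]=0
i=34: i≥r, start 0; Z[34]=0

[35, 1, 0, 0, 2, 3, 1, 0, 1, 0, 0, 0, 0, 0, 1, 0, 1, 0, 1, 0, 0, 7, 1, 0, 0, 2, 2, 3, 1, 0, 4, 1, 0, 0, 0]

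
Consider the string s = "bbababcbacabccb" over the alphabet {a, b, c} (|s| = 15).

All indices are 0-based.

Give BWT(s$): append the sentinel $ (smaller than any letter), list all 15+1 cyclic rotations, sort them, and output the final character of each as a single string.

bbbcbcbac$aaacbb

rank  rotation          last
    0  $bbababcbacabccb  b
    1  ababcbacabccb$bb  b
    2  abcbacabccb$bbab  b
    3  abccb$bbababcbac  c
    4  acabccb$bbababcb  b
    5  b$bbababcbacabcc  c
    6  bababcbacabccb$b  b
    7  babcbacabccb$bba  a
    8  bacabccb$bbababc  c
    9  bbababcbacabccb$  $
   10  bcbacabccb$bbaba  a
   11  bccb$bbababcbaca  a
   12  cabccb$bbababcba  a
   13  cb$bbababcbacabc  c
   14  cbacabccb$bbabab  b
   15  ccb$bbababcbacab  b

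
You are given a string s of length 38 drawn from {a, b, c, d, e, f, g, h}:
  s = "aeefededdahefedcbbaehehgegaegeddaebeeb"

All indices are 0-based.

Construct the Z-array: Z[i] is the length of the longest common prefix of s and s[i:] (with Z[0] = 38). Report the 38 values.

[38, 0, 0, 0, 0, 0, 0, 0, 0, 1, 0, 0, 0, 0, 0, 0, 0, 0, 2, 0, 0, 0, 0, 0, 0, 0, 2, 0, 0, 0, 0, 0, 2, 0, 0, 0, 0, 0]

Z[0]=38
i=1: fresh scan; Z[1]=0
i=2: fresh scan; Z[2]=0
i=3: fresh scan; Z[3]=0
i=4: fresh scan; Z[4]=0
i=5: fresh scan; Z[5]=0
i=6: fresh scan; Z[6]=0
i=7: fresh scan; Z[7]=0
i=8: fresh scan; Z[8]=0
i=9: fresh scan; Z[9]=1 grow→box=[9,10)
i=10: fresh scan; Z[10]=0
i=11: fresh scan; Z[11]=0
i=12: fresh scan; Z[12]=0
i=13: fresh scan; Z[13]=0
i=14: fresh scan; Z[14]=0
i=15: fresh scan; Z[15]=0
i=16: fresh scan; Z[16]=0
i=17: fresh scan; Z[17]=0
i=18: fresh scan; Z[18]=2 grow→box=[18,20)
i=19: min(r-i=1, Z[1]=0)=0; Z[19]=0
i=20: fresh scan; Z[20]=0
i=21: fresh scan; Z[21]=0
i=22: fresh scan; Z[22]=0
i=23: fresh scan; Z[23]=0
i=24: fresh scan; Z[24]=0
i=25: fresh scan; Z[25]=0
i=26: fresh scan; Z[26]=2 grow→box=[26,28)
i=27: min(r-i=1, Z[1]=0)=0; Z[27]=0
i=28: fresh scan; Z[28]=0
i=29: fresh scan; Z[29]=0
i=30: fresh scan; Z[30]=0
i=31: fresh scan; Z[31]=0
i=32: fresh scan; Z[32]=2 grow→box=[32,34)
i=33: min(r-i=1, Z[1]=0)=0; Z[33]=0
i=34: fresh scan; Z[34]=0
i=35: fresh scan; Z[35]=0
i=36: fresh scan; Z[36]=0
i=37: fresh scan; Z[37]=0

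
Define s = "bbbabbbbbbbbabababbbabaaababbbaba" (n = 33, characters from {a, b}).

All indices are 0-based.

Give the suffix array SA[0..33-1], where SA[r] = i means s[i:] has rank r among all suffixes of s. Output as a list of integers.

[32, 22, 23, 30, 20, 12, 24, 14, 26, 16, 3, 31, 21, 29, 19, 11, 13, 25, 15, 2, 28, 18, 10, 1, 27, 17, 9, 0, 8, 7, 6, 5, 4]

sorted suffixes:
  #0 SA[0]=32  'a'
  #1 SA[1]=22  'aaababbbaba'
  #2 SA[2]=23  'aababbbaba'
  #3 SA[3]=30  'aba'
  #4 SA[4]=20  'abaaababbbaba'
  #5 SA[5]=12  'abababbbabaaababbbaba'
  #6 SA[6]=24  'ababbbaba'
  #7 SA[7]=14  'ababbbabaaababbbaba'
  #8 SA[8]=26  'abbbaba'
  #9 SA[9]=16  'abbbabaaababbbaba'
  #10 SA[10]=3  'abbbbbbbbabababbbabaaababbbaba'
  #11 SA[11]=31  'ba'
  #12 SA[12]=21  'baaababbbaba'
  #13 SA[13]=29  'baba'
  #14 SA[14]=19  'babaaababbbaba'
  #15 SA[15]=11  'babababbbabaaababbbaba'
  #16 SA[16]=13  'bababbbabaaababbbaba'
  #17 SA[17]=25  'babbbaba'
  #18 SA[18]=15  'babbbabaaababbbaba'
  #19 SA[19]=2  'babbbbbbbbabababbbabaaababbbaba'
  #20 SA[20]=28  'bbaba'
  #21 SA[21]=18  'bbabaaababbbaba'
  #22 SA[22]=10  'bbabababbbabaaababbbaba'
  #23 SA[23]=1  'bbabbbbbbbbabababbbabaaababbbaba'
  #24 SA[24]=27  'bbbaba'
  #25 SA[25]=17  'bbbabaaababbbaba'
  #26 SA[26]=9  'bbbabababbbabaaababbbaba'
  #27 SA[27]=0  'bbbabbbbbbbbabababbbabaaababbbaba'
  #28 SA[28]=8  'bbbbabababbbabaaababbbaba'
  #29 SA[29]=7  'bbbbbabababbbabaaababbbaba'
  #30 SA[30]=6  'bbbbbbabababbbabaaababbbaba'
  #31 SA[31]=5  'bbbbbbbabababbbabaaababbbaba'
  #32 SA[32]=4  'bbbbbbbbabababbbabaaababbbaba'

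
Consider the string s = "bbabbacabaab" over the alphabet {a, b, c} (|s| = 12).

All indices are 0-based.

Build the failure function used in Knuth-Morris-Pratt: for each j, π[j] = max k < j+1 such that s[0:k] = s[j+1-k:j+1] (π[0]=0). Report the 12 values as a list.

π[0] = 0
j=1 s[j]='b': π[1]=1 (border 'b')
j=2 s[j]='a': k: 1→0; π[2]=0 (border '')
j=3 s[j]='b': π[3]=1 (border 'b')
j=4 s[j]='b': π[4]=2 (border 'bb')
j=5 s[j]='a': π[5]=3 (border 'bba')
j=6 s[j]='c': k: 3→0; π[6]=0 (border '')
j=7 s[j]='a': π[7]=0 (border '')
j=8 s[j]='b': π[8]=1 (border 'b')
j=9 s[j]='a': k: 1→0; π[9]=0 (border '')
j=10 s[j]='a': π[10]=0 (border '')
j=11 s[j]='b': π[11]=1 (border 'b')

[0, 1, 0, 1, 2, 3, 0, 0, 1, 0, 0, 1]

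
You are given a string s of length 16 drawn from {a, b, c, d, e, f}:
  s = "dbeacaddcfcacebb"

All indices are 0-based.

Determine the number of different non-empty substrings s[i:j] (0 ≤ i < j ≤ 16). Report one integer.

124

rank→(start, suffix):
  0 → (3, 'acaddcfcacebb')
  1 → (11, 'acebb')
  2 → (5, 'addcfcacebb')
  3 → (15, 'b')
  4 → (14, 'bb')
  5 → (1, 'beacaddcfcacebb')
  6 → (10, 'cacebb')
  7 → (4, 'caddcfcacebb')
  8 → (12, 'cebb')
  9 → (8, 'cfcacebb')
  10 → (0, 'dbeacaddcfcacebb')
  11 → (7, 'dcfcacebb')
  12 → (6, 'ddcfcacebb')
  13 → (2, 'eacaddcfcacebb')
  14 → (13, 'ebb')
  15 → (9, 'fcacebb')

SA = [3, 11, 5, 15, 14, 1, 10, 4, 12, 8, 0, 7, 6, 2, 13, 9]
[i] adj suffixes → lcp
  [1] 3/11 → 2 ('ac')
  [2] 11/5 → 1 ('a')
  [3] 5/15 → 0 ('')
  [4] 15/14 → 1 ('b')
  [5] 14/1 → 1 ('b')
  [6] 1/10 → 0 ('')
  [7] 10/4 → 2 ('ca')
  [8] 4/12 → 1 ('c')
  [9] 12/8 → 1 ('c')
  [10] 8/0 → 0 ('')
  [11] 0/7 → 1 ('d')
  [12] 7/6 → 1 ('d')
  [13] 6/2 → 0 ('')
  [14] 2/13 → 1 ('e')
  [15] 13/9 → 0 ('')

n(n+1)/2 = 16·17/2 = 136
Σ LCP = 0 + 2 + 1 + 0 + 1 + 1 + 0 + 2 + 1 + 1 + 0 + 1 + 1 + 0 + 1 + 0 = 12
distinct = 136 − 12 = 124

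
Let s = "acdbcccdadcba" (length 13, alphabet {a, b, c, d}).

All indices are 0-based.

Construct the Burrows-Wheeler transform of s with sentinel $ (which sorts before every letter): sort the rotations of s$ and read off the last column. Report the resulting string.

ab$dcddbccacca

rank  rotation        last
    0  $acdbcccdadcba  a
    1  a$acdbcccdadcb  b
    2  acdbcccdadcba$  $
    3  adcba$acdbcccd  d
    4  ba$acdbcccdadc  c
    5  bcccdadcba$acd  d
    6  cba$acdbcccdad  d
    7  cccdadcba$acdb  b
    8  ccdadcba$acdbc  c
    9  cdadcba$acdbcc  c
   10  cdbcccdadcba$a  a
   11  dadcba$acdbccc  c
   12  dbcccdadcba$ac  c
   13  dcba$acdbcccda  a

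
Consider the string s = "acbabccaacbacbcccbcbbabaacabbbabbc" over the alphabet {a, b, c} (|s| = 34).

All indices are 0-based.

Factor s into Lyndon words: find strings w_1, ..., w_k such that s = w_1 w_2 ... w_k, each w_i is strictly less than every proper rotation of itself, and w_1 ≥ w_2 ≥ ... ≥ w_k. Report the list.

["acb", "abcc", "aacbacbcccbcbbab", "aacabbbabbc"]

emit factor 1: 'acb' (i=0, period=3)
emit factor 2: 'abcc' (i=3, period=4)
emit factor 3: 'aacbacbcccbcbbab' (i=7, period=16)
emit factor 4: 'aacabbbabbc' (i=23, period=11)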